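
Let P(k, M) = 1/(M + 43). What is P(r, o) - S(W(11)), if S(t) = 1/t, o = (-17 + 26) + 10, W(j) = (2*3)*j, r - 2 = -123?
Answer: 1/1023 ≈ 0.00097752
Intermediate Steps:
r = -121 (r = 2 - 123 = -121)
W(j) = 6*j
o = 19 (o = 9 + 10 = 19)
P(k, M) = 1/(43 + M)
P(r, o) - S(W(11)) = 1/(43 + 19) - 1/(6*11) = 1/62 - 1/66 = 1/1023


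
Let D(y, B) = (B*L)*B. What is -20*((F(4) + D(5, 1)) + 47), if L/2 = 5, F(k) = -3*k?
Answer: -900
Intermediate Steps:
L = 10 (L = 2*5 = 10)
D(y, B) = 10*B**2 (D(y, B) = (B*10)*B = (10*B)*B = 10*B**2)
-20*((F(4) + D(5, 1)) + 47) = -20*((-3*4 + 10*1**2) + 47) = -20*((-12 + 10*1) + 47) = -20*((-12 + 10) + 47) = -20*(-2 + 47) = -20*45 = -900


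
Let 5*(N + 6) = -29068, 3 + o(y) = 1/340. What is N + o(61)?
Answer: -1979683/340 ≈ -5822.6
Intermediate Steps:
o(y) = -1019/340 (o(y) = -3 + 1/340 = -1019/340)
N = -29098/5 (N = -6 + (⅕)*(-29068) = -6 - 29068/5 = -29098/5 ≈ -5819.6)
N + o(61) = -29098/5 - 1019/340 = -1979683/340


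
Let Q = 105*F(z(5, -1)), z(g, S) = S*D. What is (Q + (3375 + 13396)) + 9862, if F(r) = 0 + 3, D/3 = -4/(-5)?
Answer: 26948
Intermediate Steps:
D = 12/5 (D = 3*(-4/(-5)) = 3*(-4*(-⅕)) = 3*(⅘) = 12/5 ≈ 2.4000)
z(g, S) = 12*S/5 (z(g, S) = S*(12/5) = 12*S/5)
F(r) = 3
Q = 315 (Q = 105*3 = 315)
(Q + (3375 + 13396)) + 9862 = (315 + (3375 + 13396)) + 9862 = (315 + 16771) + 9862 = 17086 + 9862 = 26948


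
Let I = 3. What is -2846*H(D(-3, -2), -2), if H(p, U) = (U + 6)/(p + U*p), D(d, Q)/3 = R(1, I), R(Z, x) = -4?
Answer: -2846/3 ≈ -948.67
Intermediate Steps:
D(d, Q) = -12 (D(d, Q) = 3*(-4) = -12)
H(p, U) = (6 + U)/(p + U*p)
-2846*H(D(-3, -2), -2) = -2846*(6 - 2)/((-12)*(1 - 2)) = -(-1423)*4/(6*(-1)) = -(-1423)*(-1)*4/6 = -2846*1/3 = -2846/3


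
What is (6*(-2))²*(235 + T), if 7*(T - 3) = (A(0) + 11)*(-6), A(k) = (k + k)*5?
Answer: 230400/7 ≈ 32914.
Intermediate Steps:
A(k) = 10*k (A(k) = (2*k)*5 = 10*k)
T = -45/7 (T = 3 + ((10*0 + 11)*(-6))/7 = 3 + ((0 + 11)*(-6))/7 = 3 + (11*(-6))/7 = 3 + (⅐)*(-66) = 3 - 66/7 = -45/7 ≈ -6.4286)
(6*(-2))²*(235 + T) = (6*(-2))²*(235 - 45/7) = (-12)²*(1600/7) = 144*(1600/7) = 230400/7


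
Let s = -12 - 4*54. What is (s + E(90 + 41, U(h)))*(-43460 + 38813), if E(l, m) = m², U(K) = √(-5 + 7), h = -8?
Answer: 1050222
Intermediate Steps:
U(K) = √2
s = -228 (s = -12 - 216 = -228)
(s + E(90 + 41, U(h)))*(-43460 + 38813) = (-228 + (√2)²)*(-43460 + 38813) = (-228 + 2)*(-4647) = -226*(-4647) = 1050222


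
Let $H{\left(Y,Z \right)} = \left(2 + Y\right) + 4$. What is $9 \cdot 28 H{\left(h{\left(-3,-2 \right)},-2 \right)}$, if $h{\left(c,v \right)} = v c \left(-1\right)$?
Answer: $0$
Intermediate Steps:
$h{\left(c,v \right)} = - c v$ ($h{\left(c,v \right)} = c v \left(-1\right) = - c v$)
$H{\left(Y,Z \right)} = 6 + Y$
$9 \cdot 28 H{\left(h{\left(-3,-2 \right)},-2 \right)} = 9 \cdot 28 \left(6 - \left(-3\right) \left(-2\right)\right) = 252 \left(6 - 6\right) = 252 \cdot 0 = 0$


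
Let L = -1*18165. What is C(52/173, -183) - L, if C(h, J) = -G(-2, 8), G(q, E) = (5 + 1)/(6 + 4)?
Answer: 90822/5 ≈ 18164.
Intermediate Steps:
G(q, E) = 3/5 (G(q, E) = 6/10 = 6*(1/10) = 3/5)
L = -18165
C(h, J) = -3/5 (C(h, J) = -1*3/5 = -3/5)
C(52/173, -183) - L = -3/5 - 1*(-18165) = -3/5 + 18165 = 90822/5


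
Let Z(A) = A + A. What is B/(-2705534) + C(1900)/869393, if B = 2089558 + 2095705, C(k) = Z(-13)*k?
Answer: -3772291734959/2352172320862 ≈ -1.6037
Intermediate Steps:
Z(A) = 2*A
C(k) = -26*k (C(k) = (2*(-13))*k = -26*k)
B = 4185263
B/(-2705534) + C(1900)/869393 = 4185263/(-2705534) - 26*1900/869393 = 4185263*(-1/2705534) - 49400*1/869393 = -4185263/2705534 - 49400/869393 = -3772291734959/2352172320862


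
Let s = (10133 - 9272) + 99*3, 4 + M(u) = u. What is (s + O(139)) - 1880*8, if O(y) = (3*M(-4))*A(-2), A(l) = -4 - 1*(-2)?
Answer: -13834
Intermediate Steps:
A(l) = -2 (A(l) = -4 + 2 = -2)
M(u) = -4 + u
O(y) = 48 (O(y) = (3*(-4 - 4))*(-2) = (3*(-8))*(-2) = -24*(-2) = 48)
s = 1158 (s = 861 + 297 = 1158)
(s + O(139)) - 1880*8 = (1158 + 48) - 1880*8 = 1206 - 15040 = -13834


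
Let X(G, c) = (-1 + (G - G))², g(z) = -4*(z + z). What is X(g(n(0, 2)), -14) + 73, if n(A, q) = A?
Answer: 74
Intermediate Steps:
g(z) = -8*z
X(G, c) = 1 (X(G, c) = (-1 + 0)² = (-1)² = 1)
X(g(n(0, 2)), -14) + 73 = 1 + 73 = 74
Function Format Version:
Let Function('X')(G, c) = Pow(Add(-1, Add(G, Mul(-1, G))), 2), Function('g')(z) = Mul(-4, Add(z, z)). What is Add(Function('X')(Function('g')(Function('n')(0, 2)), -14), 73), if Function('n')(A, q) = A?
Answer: 74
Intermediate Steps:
Function('g')(z) = Mul(-8, z) (Function('g')(z) = Mul(-4, Mul(2, z)) = Mul(-8, z))
Function('X')(G, c) = 1 (Function('X')(G, c) = Pow(Add(-1, 0), 2) = Pow(-1, 2) = 1)
Add(Function('X')(Function('g')(Function('n')(0, 2)), -14), 73) = Add(1, 73) = 74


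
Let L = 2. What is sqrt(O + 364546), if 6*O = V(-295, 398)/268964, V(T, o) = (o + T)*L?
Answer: sqrt(59336669386705605)/403446 ≈ 603.78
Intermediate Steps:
V(T, o) = 2*T + 2*o (V(T, o) = (o + T)*2 = (T + o)*2 = 2*T + 2*o)
O = 103/806892 (O = ((2*(-295) + 2*398)/268964)/6 = ((-590 + 796)*(1/268964))/6 = (206*(1/268964))/6 = (1/6)*(103/134482) = 103/806892 ≈ 0.00012765)
sqrt(O + 364546) = sqrt(103/806892 + 364546) = sqrt(294149251135/806892) = sqrt(59336669386705605)/403446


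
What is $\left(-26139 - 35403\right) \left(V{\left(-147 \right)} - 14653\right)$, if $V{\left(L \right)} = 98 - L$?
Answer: $886697136$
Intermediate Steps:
$\left(-26139 - 35403\right) \left(V{\left(-147 \right)} - 14653\right) = \left(-26139 - 35403\right) \left(\left(98 - -147\right) - 14653\right) = - 61542 \left(\left(98 + 147\right) - 14653\right) = - 61542 \left(245 - 14653\right) = \left(-61542\right) \left(-14408\right) = 886697136$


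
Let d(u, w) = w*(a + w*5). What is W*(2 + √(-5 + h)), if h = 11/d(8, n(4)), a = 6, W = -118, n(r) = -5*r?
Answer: -236 - 59*I*√4412830/470 ≈ -236.0 - 263.7*I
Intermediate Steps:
d(u, w) = w*(6 + 5*w) (d(u, w) = w*(6 + w*5) = w*(6 + 5*w))
h = 11/1880 (h = 11/(((-5*4)*(6 + 5*(-5*4)))) = 11/((-20*(6 + 5*(-20)))) = 11/((-20*(6 - 100))) = 11/((-20*(-94))) = 11/1880 ≈ 0.0058511)
W*(2 + √(-5 + h)) = -118*(2 + √(-5 + 11/1880)) = -118*(2 + √(-9389/1880)) = -118*(2 + I*√4412830/940) = -236 - 59*I*√4412830/470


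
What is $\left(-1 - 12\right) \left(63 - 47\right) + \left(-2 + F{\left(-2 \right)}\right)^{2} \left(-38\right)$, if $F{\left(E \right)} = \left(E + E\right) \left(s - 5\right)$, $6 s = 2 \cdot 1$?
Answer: $- \frac{96872}{9} \approx -10764.0$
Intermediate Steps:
$s = \frac{1}{3}$ ($s = \frac{2 \cdot 1}{6} = \frac{1}{6} \cdot 2 = \frac{1}{3} \approx 0.33333$)
$F{\left(E \right)} = - \frac{28 E}{3}$ ($F{\left(E \right)} = \left(E + E\right) \left(\frac{1}{3} - 5\right) = 2 E \left(- \frac{14}{3}\right) = - \frac{28 E}{3}$)
$\left(-1 - 12\right) \left(63 - 47\right) + \left(-2 + F{\left(-2 \right)}\right)^{2} \left(-38\right) = \left(-1 - 12\right) \left(63 - 47\right) + \left(-2 - - \frac{56}{3}\right)^{2} \left(-38\right) = \left(-13\right) 16 + \left(-2 + \frac{56}{3}\right)^{2} \left(-38\right) = -208 + \left(\frac{50}{3}\right)^{2} \left(-38\right) = -208 + \frac{2500}{9} \left(-38\right) = -208 - \frac{95000}{9} = - \frac{96872}{9}$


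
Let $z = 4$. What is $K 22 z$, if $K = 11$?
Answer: $968$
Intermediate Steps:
$K 22 z = 11 \cdot 22 \cdot 4 = 242 \cdot 4 = 968$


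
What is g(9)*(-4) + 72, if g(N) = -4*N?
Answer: 216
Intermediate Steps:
g(9)*(-4) + 72 = -4*9*(-4) + 72 = -36*(-4) + 72 = 144 + 72 = 216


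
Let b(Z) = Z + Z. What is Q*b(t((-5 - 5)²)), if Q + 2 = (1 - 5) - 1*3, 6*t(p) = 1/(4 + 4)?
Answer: -3/8 ≈ -0.37500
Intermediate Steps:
t(p) = 1/48 (t(p) = 1/(6*(4 + 4)) = (⅙)/8 = (⅙)*(⅛) = 1/48)
b(Z) = 2*Z
Q = -9 (Q = -2 + ((1 - 5) - 1*3) = -2 + (-4 - 3) = -2 - 7 = -9)
Q*b(t((-5 - 5)²)) = -18/48 = -9*1/24 = -3/8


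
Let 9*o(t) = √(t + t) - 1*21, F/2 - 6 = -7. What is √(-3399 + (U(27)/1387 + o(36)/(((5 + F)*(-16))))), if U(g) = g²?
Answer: √(-941441211569 - 3847538*√2)/16644 ≈ 58.296*I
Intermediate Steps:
F = -2 (F = 12 + 2*(-7) = 12 - 14 = -2)
o(t) = -7/3 + √2*√t/9 (o(t) = (√(t + t) - 1*21)/9 = (√(2*t) - 21)/9 = (√2*√t - 21)/9 = (-21 + √2*√t)/9 = -7/3 + √2*√t/9)
√(-3399 + (U(27)/1387 + o(36)/(((5 + F)*(-16))))) = √(-3399 + (27²/1387 + (-7/3 + √2*√36/9)/(((5 - 2)*(-16))))) = √(-3399 + (729*(1/1387) + (-7/3 + (⅑)*√2*6)/((3*(-16))))) = √(-3399 + (729/1387 + (-7/3 + 2*√2/3)/(-48))) = √(-3399 + (729/1387 + (-7/3 + 2*√2/3)*(-1/48))) = √(-3399 + (729/1387 + (7/144 - √2/72))) = √(-3399 + (114685/199728 - √2/72)) = √(-678760787/199728 - √2/72)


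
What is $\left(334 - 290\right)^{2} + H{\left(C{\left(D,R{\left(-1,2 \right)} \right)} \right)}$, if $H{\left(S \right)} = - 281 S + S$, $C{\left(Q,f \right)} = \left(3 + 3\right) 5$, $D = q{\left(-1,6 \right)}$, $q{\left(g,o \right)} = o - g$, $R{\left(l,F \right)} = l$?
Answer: $-6464$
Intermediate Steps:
$D = 7$ ($D = 6 - -1 = 6 + 1 = 7$)
$C{\left(Q,f \right)} = 30$ ($C{\left(Q,f \right)} = 6 \cdot 5 = 30$)
$H{\left(S \right)} = - 280 S$
$\left(334 - 290\right)^{2} + H{\left(C{\left(D,R{\left(-1,2 \right)} \right)} \right)} = \left(334 - 290\right)^{2} - 8400 = 44^{2} - 8400 = 1936 - 8400 = -6464$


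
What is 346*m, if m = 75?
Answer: 25950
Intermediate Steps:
346*m = 346*75 = 25950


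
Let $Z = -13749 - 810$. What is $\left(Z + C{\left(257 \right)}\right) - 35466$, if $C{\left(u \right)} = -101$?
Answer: $-50126$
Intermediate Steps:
$Z = -14559$ ($Z = -13749 - 810 = -14559$)
$\left(Z + C{\left(257 \right)}\right) - 35466 = \left(-14559 - 101\right) - 35466 = -14660 - 35466 = -50126$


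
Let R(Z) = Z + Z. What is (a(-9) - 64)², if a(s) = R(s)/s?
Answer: 3844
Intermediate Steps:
R(Z) = 2*Z
a(s) = 2 (a(s) = (2*s)/s = 2)
(a(-9) - 64)² = (2 - 64)² = (-62)² = 3844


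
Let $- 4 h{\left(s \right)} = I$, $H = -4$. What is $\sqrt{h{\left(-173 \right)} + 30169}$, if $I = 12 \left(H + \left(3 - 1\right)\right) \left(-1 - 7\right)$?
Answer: $\sqrt{30121} \approx 173.55$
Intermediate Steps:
$I = 192$ ($I = 12 \left(-4 + \left(3 - 1\right)\right) \left(-1 - 7\right) = 12 \left(-4 + \left(3 - 1\right)\right) \left(-8\right) = 12 \left(-4 + 2\right) \left(-8\right) = 12 \left(\left(-2\right) \left(-8\right)\right) = 12 \cdot 16 = 192$)
$h{\left(s \right)} = -48$ ($h{\left(s \right)} = \left(- \frac{1}{4}\right) 192 = -48$)
$\sqrt{h{\left(-173 \right)} + 30169} = \sqrt{-48 + 30169} = \sqrt{30121}$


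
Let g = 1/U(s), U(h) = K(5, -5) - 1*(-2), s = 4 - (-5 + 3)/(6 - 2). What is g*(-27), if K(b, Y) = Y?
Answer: 9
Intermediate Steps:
s = 9/2 (s = 4 - (-2)/4 = 4 - 1*(-½) = 4 + ½ = 9/2 ≈ 4.5000)
U(h) = -3 (U(h) = -5 - 1*(-2) = -5 + 2 = -3)
g = -⅓ (g = 1/(-3) = -⅓ ≈ -0.33333)
g*(-27) = -⅓*(-27) = 9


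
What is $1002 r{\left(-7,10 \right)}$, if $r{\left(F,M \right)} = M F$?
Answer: $-70140$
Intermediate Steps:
$r{\left(F,M \right)} = F M$
$1002 r{\left(-7,10 \right)} = 1002 \left(\left(-7\right) 10\right) = 1002 \left(-70\right) = -70140$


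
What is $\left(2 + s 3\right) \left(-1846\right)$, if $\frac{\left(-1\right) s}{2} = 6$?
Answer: $62764$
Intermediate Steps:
$s = -12$ ($s = \left(-2\right) 6 = -12$)
$\left(2 + s 3\right) \left(-1846\right) = \left(2 - 36\right) \left(-1846\right) = \left(-34\right) \left(-1846\right) = 62764$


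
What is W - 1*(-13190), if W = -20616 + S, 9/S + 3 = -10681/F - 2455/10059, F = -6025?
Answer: -662704202821/89167621 ≈ -7432.1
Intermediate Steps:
S = -545449275/89167621 (S = 9/(-3 + (-10681/(-6025) - 2455/10059)) = 9/(-3 + (-10681*(-1/6025) - 2455*1/10059)) = 9/(-3 + (10681/6025 - 2455/10059)) = 9/(-3 + 92648804/60605475) = 9/(-89167621/60605475) = 9*(-60605475/89167621) = -545449275/89167621 ≈ -6.1171)
W = -1838825123811/89167621 (W = -20616 - 545449275/89167621 = -1838825123811/89167621 ≈ -20622.)
W - 1*(-13190) = -1838825123811/89167621 - 1*(-13190) = -1838825123811/89167621 + 13190 = -662704202821/89167621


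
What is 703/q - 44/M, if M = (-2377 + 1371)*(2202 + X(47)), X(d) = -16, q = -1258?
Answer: -10445427/18692486 ≈ -0.55880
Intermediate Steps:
M = -2199116 (M = (-2377 + 1371)*(2202 - 16) = -1006*2186 = -2199116)
703/q - 44/M = 703/(-1258) - 44/(-2199116) = 703*(-1/1258) - 44*(-1/2199116) = -19/34 + 11/549779 = -10445427/18692486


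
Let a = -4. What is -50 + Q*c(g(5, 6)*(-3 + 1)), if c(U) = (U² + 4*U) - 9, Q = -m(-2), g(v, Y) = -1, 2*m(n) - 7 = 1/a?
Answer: -481/8 ≈ -60.125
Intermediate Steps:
m(n) = 27/8 (m(n) = 7/2 + (½)/(-4) = 7/2 + (½)*(-¼) = 7/2 - ⅛ = 27/8)
Q = -27/8 (Q = -1*27/8 = -27/8 ≈ -3.3750)
c(U) = -9 + U² + 4*U
-50 + Q*c(g(5, 6)*(-3 + 1)) = -50 - 27*(-9 + (-(-3 + 1))² + 4*(-(-3 + 1)))/8 = -50 - 27*(-9 + (-1*(-2))² + 4*(-1*(-2)))/8 = -50 - 27*(-9 + 2² + 4*2)/8 = -50 - 27*(-9 + 4 + 8)/8 = -50 - 27/8*3 = -50 - 81/8 = -481/8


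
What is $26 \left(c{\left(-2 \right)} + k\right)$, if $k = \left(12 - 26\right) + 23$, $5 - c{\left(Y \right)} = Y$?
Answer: $416$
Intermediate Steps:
$c{\left(Y \right)} = 5 - Y$
$k = 9$ ($k = -14 + 23 = 9$)
$26 \left(c{\left(-2 \right)} + k\right) = 26 \left(\left(5 - -2\right) + 9\right) = 26 \left(\left(5 + 2\right) + 9\right) = 26 \left(7 + 9\right) = 26 \cdot 16 = 416$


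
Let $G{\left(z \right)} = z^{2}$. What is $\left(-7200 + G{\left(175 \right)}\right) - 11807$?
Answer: $11618$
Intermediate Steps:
$\left(-7200 + G{\left(175 \right)}\right) - 11807 = \left(-7200 + 175^{2}\right) - 11807 = \left(-7200 + 30625\right) - 11807 = 23425 - 11807 = 11618$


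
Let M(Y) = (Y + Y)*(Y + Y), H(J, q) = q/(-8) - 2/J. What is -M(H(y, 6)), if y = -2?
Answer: -1/4 ≈ -0.25000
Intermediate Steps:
H(J, q) = -2/J - q/8 (H(J, q) = q*(-1/8) - 2/J = -q/8 - 2/J = -2/J - q/8)
M(Y) = 4*Y**2 (M(Y) = (2*Y)*(2*Y) = 4*Y**2)
-M(H(y, 6)) = -4*(-2/(-2) - 1/8*6)**2 = -4*(-2*(-1/2) - 3/4)**2 = -4*(1 - 3/4)**2 = -4*(1/4)**2 = -4/16 = -1*1/4 = -1/4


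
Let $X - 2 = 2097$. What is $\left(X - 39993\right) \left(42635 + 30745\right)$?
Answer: $-2780661720$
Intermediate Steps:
$X = 2099$ ($X = 2 + 2097 = 2099$)
$\left(X - 39993\right) \left(42635 + 30745\right) = \left(2099 - 39993\right) \left(42635 + 30745\right) = \left(-37894\right) 73380 = -2780661720$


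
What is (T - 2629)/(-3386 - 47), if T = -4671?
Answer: 7300/3433 ≈ 2.1264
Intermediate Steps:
(T - 2629)/(-3386 - 47) = (-4671 - 2629)/(-3386 - 47) = -7300/(-3433) = -7300*(-1/3433) = 7300/3433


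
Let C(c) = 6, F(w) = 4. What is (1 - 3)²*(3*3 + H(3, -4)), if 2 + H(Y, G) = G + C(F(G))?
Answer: 36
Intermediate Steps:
H(Y, G) = 4 + G (H(Y, G) = -2 + (G + 6) = -2 + (6 + G) = 4 + G)
(1 - 3)²*(3*3 + H(3, -4)) = (1 - 3)²*(3*3 + (4 - 4)) = (-2)²*(9 + 0) = 4*9 = 36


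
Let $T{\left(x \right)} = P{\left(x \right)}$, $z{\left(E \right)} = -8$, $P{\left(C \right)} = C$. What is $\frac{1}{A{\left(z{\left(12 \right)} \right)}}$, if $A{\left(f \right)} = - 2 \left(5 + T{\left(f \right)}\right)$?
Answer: $\frac{1}{6} \approx 0.16667$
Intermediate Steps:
$T{\left(x \right)} = x$
$A{\left(f \right)} = -10 - 2 f$ ($A{\left(f \right)} = - 2 \left(5 + f\right) = -10 - 2 f$)
$\frac{1}{A{\left(z{\left(12 \right)} \right)}} = \frac{1}{-10 - -16} = \frac{1}{-10 + 16} = \frac{1}{6}$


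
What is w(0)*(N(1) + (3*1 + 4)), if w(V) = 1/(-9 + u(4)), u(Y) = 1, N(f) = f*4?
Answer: -11/8 ≈ -1.3750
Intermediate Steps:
N(f) = 4*f
w(V) = -⅛ (w(V) = 1/(-9 + 1) = 1/(-8) = -⅛)
w(0)*(N(1) + (3*1 + 4)) = -(4*1 + (3*1 + 4))/8 = -(4 + (3 + 4))/8 = -(4 + 7)/8 = -⅛*11 = -11/8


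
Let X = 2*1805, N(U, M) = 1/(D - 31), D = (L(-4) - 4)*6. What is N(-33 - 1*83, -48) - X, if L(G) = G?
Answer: -285191/79 ≈ -3610.0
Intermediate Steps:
D = -48 (D = (-4 - 4)*6 = -8*6 = -48)
N(U, M) = -1/79 (N(U, M) = 1/(-48 - 31) = 1/(-79) = -1/79)
X = 3610
N(-33 - 1*83, -48) - X = -1/79 - 1*3610 = -1/79 - 3610 = -285191/79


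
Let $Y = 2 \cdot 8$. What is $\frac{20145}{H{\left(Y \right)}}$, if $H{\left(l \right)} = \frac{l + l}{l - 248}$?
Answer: $- \frac{584205}{4} \approx -1.4605 \cdot 10^{5}$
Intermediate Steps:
$Y = 16$
$H{\left(l \right)} = \frac{2 l}{-248 + l}$
$\frac{20145}{H{\left(Y \right)}} = \frac{20145}{2 \cdot 16 \frac{1}{-248 + 16}} = \frac{20145}{2 \cdot 16 \frac{1}{-232}} = \frac{20145}{2 \cdot 16 \left(- \frac{1}{232}\right)} = \frac{20145}{- \frac{4}{29}} = 20145 \left(- \frac{29}{4}\right) = - \frac{584205}{4}$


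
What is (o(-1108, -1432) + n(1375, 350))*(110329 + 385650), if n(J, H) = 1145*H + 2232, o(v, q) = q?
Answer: 199160367450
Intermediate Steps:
n(J, H) = 2232 + 1145*H
(o(-1108, -1432) + n(1375, 350))*(110329 + 385650) = (-1432 + (2232 + 1145*350))*(110329 + 385650) = (-1432 + (2232 + 400750))*495979 = (-1432 + 402982)*495979 = 401550*495979 = 199160367450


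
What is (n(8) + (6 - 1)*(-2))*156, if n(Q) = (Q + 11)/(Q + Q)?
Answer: -5499/4 ≈ -1374.8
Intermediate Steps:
n(Q) = (11 + Q)/(2*Q) (n(Q) = (11 + Q)/((2*Q)) = (11 + Q)*(1/(2*Q)) = (11 + Q)/(2*Q))
(n(8) + (6 - 1)*(-2))*156 = ((½)*(11 + 8)/8 + (6 - 1)*(-2))*156 = ((½)*(⅛)*19 + 5*(-2))*156 = (19/16 - 10)*156 = -141/16*156 = -5499/4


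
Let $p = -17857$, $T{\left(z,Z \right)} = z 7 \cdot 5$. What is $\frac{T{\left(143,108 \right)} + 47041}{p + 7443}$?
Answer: $- \frac{26023}{5207} \approx -4.9977$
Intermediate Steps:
$T{\left(z,Z \right)} = 35 z$ ($T{\left(z,Z \right)} = 7 z 5 = 35 z$)
$\frac{T{\left(143,108 \right)} + 47041}{p + 7443} = \frac{35 \cdot 143 + 47041}{-17857 + 7443} = \frac{5005 + 47041}{-10414} = 52046 \left(- \frac{1}{10414}\right) = - \frac{26023}{5207}$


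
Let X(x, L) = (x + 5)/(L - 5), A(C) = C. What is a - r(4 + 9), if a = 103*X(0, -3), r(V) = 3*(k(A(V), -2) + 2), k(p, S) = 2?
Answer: -611/8 ≈ -76.375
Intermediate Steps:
X(x, L) = (5 + x)/(-5 + L)
r(V) = 12 (r(V) = 3*(2 + 2) = 3*4 = 12)
a = -515/8 (a = 103*((5 + 0)/(-5 - 3)) = 103*(5/(-8)) = 103*(-⅛*5) = 103*(-5/8) = -515/8 ≈ -64.375)
a - r(4 + 9) = -515/8 - 1*12 = -515/8 - 12 = -611/8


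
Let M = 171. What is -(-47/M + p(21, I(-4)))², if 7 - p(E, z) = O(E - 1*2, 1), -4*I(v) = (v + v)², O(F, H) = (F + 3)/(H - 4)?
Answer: -5779216/29241 ≈ -197.64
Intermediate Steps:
O(F, H) = (3 + F)/(-4 + H)
I(v) = -v² (I(v) = -(v + v)²/4 = -4*v²/4 = -v²)
p(E, z) = 22/3 + E/3 (p(E, z) = 7 - (3 + (E - 1*2))/(-4 + 1) = 7 - (3 + (E - 2))/(-3) = 7 - (-1)*(3 + (-2 + E))/3 = 7 - (-1)*(1 + E)/3 = 7 - (-⅓ - E/3) = 7 + (⅓ + E/3) = 22/3 + E/3)
-(-47/M + p(21, I(-4)))² = -(-47/171 + (22/3 + (⅓)*21))² = -(-47*1/171 + (22/3 + 7))² = -(-47/171 + 43/3)² = -(2404/171)² = -1*5779216/29241 = -5779216/29241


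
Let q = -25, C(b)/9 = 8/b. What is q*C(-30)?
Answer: 60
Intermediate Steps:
C(b) = 72/b (C(b) = 9*(8/b) = 72/b)
q*C(-30) = -1800/(-30) = -1800*(-1)/30 = -25*(-12/5) = 60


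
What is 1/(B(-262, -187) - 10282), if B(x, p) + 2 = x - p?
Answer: -1/10359 ≈ -9.6534e-5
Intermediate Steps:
B(x, p) = -2 + x - p (B(x, p) = -2 + (x - p) = -2 + x - p)
1/(B(-262, -187) - 10282) = 1/((-2 - 262 - 1*(-187)) - 10282) = 1/((-2 - 262 + 187) - 10282) = 1/(-77 - 10282) = 1/(-10359) = -1/10359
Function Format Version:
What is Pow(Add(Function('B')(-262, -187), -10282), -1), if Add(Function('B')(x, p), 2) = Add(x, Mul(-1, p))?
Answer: Rational(-1, 10359) ≈ -9.6534e-5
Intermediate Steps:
Function('B')(x, p) = Add(-2, x, Mul(-1, p)) (Function('B')(x, p) = Add(-2, Add(x, Mul(-1, p))) = Add(-2, x, Mul(-1, p)))
Pow(Add(Function('B')(-262, -187), -10282), -1) = Pow(Add(Add(-2, -262, Mul(-1, -187)), -10282), -1) = Pow(Add(Add(-2, -262, 187), -10282), -1) = Pow(Add(-77, -10282), -1) = Pow(-10359, -1) = Rational(-1, 10359)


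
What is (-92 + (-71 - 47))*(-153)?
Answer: 32130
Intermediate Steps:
(-92 + (-71 - 47))*(-153) = (-92 - 118)*(-153) = -210*(-153) = 32130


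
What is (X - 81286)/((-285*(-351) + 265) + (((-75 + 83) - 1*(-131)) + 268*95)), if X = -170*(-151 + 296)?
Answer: -105936/125899 ≈ -0.84144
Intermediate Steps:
X = -24650 (X = -170*145 = -24650)
(X - 81286)/((-285*(-351) + 265) + (((-75 + 83) - 1*(-131)) + 268*95)) = (-24650 - 81286)/((-285*(-351) + 265) + (((-75 + 83) - 1*(-131)) + 268*95)) = -105936/((100035 + 265) + ((8 + 131) + 25460)) = -105936/(100300 + (139 + 25460)) = -105936/(100300 + 25599) = -105936/125899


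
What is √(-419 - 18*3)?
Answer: I*√473 ≈ 21.749*I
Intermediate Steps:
√(-419 - 18*3) = √(-419 - 54) = √(-473) = I*√473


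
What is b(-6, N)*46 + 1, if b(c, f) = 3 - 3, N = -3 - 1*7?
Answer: 1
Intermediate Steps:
N = -10 (N = -3 - 7 = -10)
b(c, f) = 0
b(-6, N)*46 + 1 = 0*46 + 1 = 0 + 1 = 1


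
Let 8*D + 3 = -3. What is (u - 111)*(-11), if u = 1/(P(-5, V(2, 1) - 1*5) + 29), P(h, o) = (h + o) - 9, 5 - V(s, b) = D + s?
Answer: 6101/5 ≈ 1220.2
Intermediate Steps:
D = -3/4 (D = -3/8 + (1/8)*(-3) = -3/8 - 3/8 = -3/4 ≈ -0.75000)
V(s, b) = 23/4 - s (V(s, b) = 5 - (-3/4 + s) = 5 + (3/4 - s) = 23/4 - s)
P(h, o) = -9 + h + o
u = 4/55 (u = 1/((-9 - 5 + ((23/4 - 1*2) - 1*5)) + 29) = 1/((-9 - 5 + ((23/4 - 2) - 5)) + 29) = 1/((-9 - 5 + (15/4 - 5)) + 29) = 1/((-9 - 5 - 5/4) + 29) = 1/(-61/4 + 29) = 1/(55/4) = 4/55 ≈ 0.072727)
(u - 111)*(-11) = (4/55 - 111)*(-11) = -6101/55*(-11) = 6101/5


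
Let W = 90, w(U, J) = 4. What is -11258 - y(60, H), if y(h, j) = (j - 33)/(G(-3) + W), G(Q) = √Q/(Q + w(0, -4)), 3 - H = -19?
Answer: (-11258*√3 + 1013209*I)/(√3 - 90*I) ≈ -11258.0 - 0.0023514*I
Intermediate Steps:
H = 22 (H = 3 - 1*(-19) = 3 + 19 = 22)
G(Q) = √Q/(4 + Q) (G(Q) = √Q/(Q + 4) = √Q/(4 + Q))
y(h, j) = (-33 + j)/(90 + I*√3) (y(h, j) = (j - 33)/(√(-3)/(4 - 3) + 90) = (-33 + j)/((I*√3)/1 + 90) = (-33 + j)/((I*√3)*1 + 90) = (-33 + j)/(I*√3 + 90) = (-33 + j)/(90 + I*√3))
-11258 - y(60, H) = -11258 - (-33 + 22)/(90 + I*√3) = -11258 - (-11)/(90 + I*√3) = -11258 + 11/(90 + I*√3)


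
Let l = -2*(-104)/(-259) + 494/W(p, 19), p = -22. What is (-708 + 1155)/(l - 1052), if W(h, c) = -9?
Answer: -1041957/2582030 ≈ -0.40354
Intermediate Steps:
l = -129818/2331 (l = -2*(-104)/(-259) + 494/(-9) = 208*(-1/259) + 494*(-⅑) = -208/259 - 494/9 = -129818/2331 ≈ -55.692)
(-708 + 1155)/(l - 1052) = (-708 + 1155)/(-129818/2331 - 1052) = 447/(-2582030/2331) = 447*(-2331/2582030) = -1041957/2582030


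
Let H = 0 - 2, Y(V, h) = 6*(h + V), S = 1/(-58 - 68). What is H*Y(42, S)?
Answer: -10582/21 ≈ -503.90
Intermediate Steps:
S = -1/126 (S = 1/(-126) = -1/126 ≈ -0.0079365)
Y(V, h) = 6*V + 6*h (Y(V, h) = 6*(V + h) = 6*V + 6*h)
H = -2
H*Y(42, S) = -2*(6*42 + 6*(-1/126)) = -2*(252 - 1/21) = -2*5291/21 = -10582/21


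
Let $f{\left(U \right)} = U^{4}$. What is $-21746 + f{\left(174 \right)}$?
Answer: $916614430$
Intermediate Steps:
$-21746 + f{\left(174 \right)} = -21746 + 174^{4} = -21746 + 916636176 = 916614430$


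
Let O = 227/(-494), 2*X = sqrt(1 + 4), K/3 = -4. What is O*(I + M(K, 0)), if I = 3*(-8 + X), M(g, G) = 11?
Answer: 227/38 - 681*sqrt(5)/988 ≈ 4.4324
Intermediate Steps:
K = -12 (K = 3*(-4) = -12)
X = sqrt(5)/2 (X = sqrt(1 + 4)/2 = sqrt(5)/2 ≈ 1.1180)
O = -227/494 (O = 227*(-1/494) = -227/494 ≈ -0.45951)
I = -24 + 3*sqrt(5)/2 (I = 3*(-8 + sqrt(5)/2) = -24 + 3*sqrt(5)/2 ≈ -20.646)
O*(I + M(K, 0)) = -227*((-24 + 3*sqrt(5)/2) + 11)/494 = -227*(-13 + 3*sqrt(5)/2)/494 = 227/38 - 681*sqrt(5)/988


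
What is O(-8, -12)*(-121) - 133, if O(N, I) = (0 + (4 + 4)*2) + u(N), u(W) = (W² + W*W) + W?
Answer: -16589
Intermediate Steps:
u(W) = W + 2*W² (u(W) = (W² + W²) + W = 2*W² + W = W + 2*W²)
O(N, I) = 16 + N*(1 + 2*N) (O(N, I) = (0 + (4 + 4)*2) + N*(1 + 2*N) = (0 + 8*2) + N*(1 + 2*N) = (0 + 16) + N*(1 + 2*N) = 16 + N*(1 + 2*N))
O(-8, -12)*(-121) - 133 = (16 - 8*(1 + 2*(-8)))*(-121) - 133 = (16 - 8*(1 - 16))*(-121) - 133 = (16 - 8*(-15))*(-121) - 133 = (16 + 120)*(-121) - 133 = 136*(-121) - 133 = -16456 - 133 = -16589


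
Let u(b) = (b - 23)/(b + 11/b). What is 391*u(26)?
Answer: 10166/229 ≈ 44.393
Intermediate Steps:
u(b) = (-23 + b)/(b + 11/b)
391*u(26) = 391*(26*(-23 + 26)/(11 + 26²)) = 391*(26*3/(11 + 676)) = 391*(26*3/687) = 391*(26*(1/687)*3) = 391*(26/229) = 10166/229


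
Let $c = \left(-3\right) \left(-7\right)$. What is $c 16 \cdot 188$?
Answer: $63168$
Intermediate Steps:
$c = 21$
$c 16 \cdot 188 = 21 \cdot 16 \cdot 188 = 21 \cdot 3008 = 63168$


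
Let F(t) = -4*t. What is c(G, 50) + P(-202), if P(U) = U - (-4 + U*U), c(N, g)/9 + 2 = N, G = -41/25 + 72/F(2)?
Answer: -1027894/25 ≈ -41116.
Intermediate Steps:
G = -266/25 (G = -41/25 + 72/((-4*2)) = -41*1/25 + 72/(-8) = -41/25 + 72*(-⅛) = -41/25 - 9 = -266/25 ≈ -10.640)
c(N, g) = -18 + 9*N
P(U) = 4 + U - U² (P(U) = U - (-4 + U²) = U + (4 - U²) = 4 + U - U²)
c(G, 50) + P(-202) = (-18 + 9*(-266/25)) + (4 - 202 - 1*(-202)²) = (-18 - 2394/25) + (4 - 202 - 1*40804) = -2844/25 + (4 - 202 - 40804) = -2844/25 - 41002 = -1027894/25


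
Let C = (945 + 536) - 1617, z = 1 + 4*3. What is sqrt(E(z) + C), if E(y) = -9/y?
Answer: I*sqrt(23101)/13 ≈ 11.692*I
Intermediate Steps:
z = 13 (z = 1 + 12 = 13)
C = -136 (C = 1481 - 1617 = -136)
sqrt(E(z) + C) = sqrt(-9/13 - 136) = sqrt(-1777/13) = I*sqrt(23101)/13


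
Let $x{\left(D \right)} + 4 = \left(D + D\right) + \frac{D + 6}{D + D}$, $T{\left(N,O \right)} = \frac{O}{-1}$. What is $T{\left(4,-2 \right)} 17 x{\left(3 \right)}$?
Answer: $119$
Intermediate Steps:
$T{\left(N,O \right)} = - O$ ($T{\left(N,O \right)} = O \left(-1\right) = - O$)
$x{\left(D \right)} = -4 + 2 D + \frac{6 + D}{2 D}$ ($x{\left(D \right)} = -4 + \left(\left(D + D\right) + \frac{D + 6}{D + D}\right) = -4 + \left(2 D + \frac{6 + D}{2 D}\right) = -4 + 2 D + \frac{6 + D}{2 D}$)
$T{\left(4,-2 \right)} 17 x{\left(3 \right)} = \left(-1\right) \left(-2\right) 17 \left(- \frac{7}{2} + 2 \cdot 3 + \frac{3}{3}\right) = 2 \cdot 17 \left(- \frac{7}{2} + 6 + 3 \cdot \frac{1}{3}\right) = 34 \left(- \frac{7}{2} + 6 + 1\right) = 34 \cdot \frac{7}{2} = 119$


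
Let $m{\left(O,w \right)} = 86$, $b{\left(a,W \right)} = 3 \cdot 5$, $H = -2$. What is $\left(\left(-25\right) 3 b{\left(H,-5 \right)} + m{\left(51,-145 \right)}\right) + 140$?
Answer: $-899$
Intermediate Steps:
$b{\left(a,W \right)} = 15$
$\left(\left(-25\right) 3 b{\left(H,-5 \right)} + m{\left(51,-145 \right)}\right) + 140 = \left(\left(-25\right) 3 \cdot 15 + 86\right) + 140 = \left(\left(-75\right) 15 + 86\right) + 140 = \left(-1125 + 86\right) + 140 = -1039 + 140 = -899$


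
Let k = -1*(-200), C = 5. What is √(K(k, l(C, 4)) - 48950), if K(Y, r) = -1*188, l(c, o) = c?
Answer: I*√49138 ≈ 221.67*I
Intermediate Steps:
k = 200
K(Y, r) = -188
√(K(k, l(C, 4)) - 48950) = √(-188 - 48950) = √(-49138) = I*√49138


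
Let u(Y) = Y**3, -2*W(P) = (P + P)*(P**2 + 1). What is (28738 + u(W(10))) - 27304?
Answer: -1030299566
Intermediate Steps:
W(P) = -P*(1 + P**2) (W(P) = -(P + P)*(P**2 + 1)/2 = -2*P*(1 + P**2)/2 = -P*(1 + P**2))
(28738 + u(W(10))) - 27304 = (28738 + (-1*10 - 1*10**3)**3) - 27304 = (28738 + (-10 - 1*1000)**3) - 27304 = (28738 + (-10 - 1000)**3) - 27304 = (28738 + (-1010)**3) - 27304 = (28738 - 1030301000) - 27304 = -1030272262 - 27304 = -1030299566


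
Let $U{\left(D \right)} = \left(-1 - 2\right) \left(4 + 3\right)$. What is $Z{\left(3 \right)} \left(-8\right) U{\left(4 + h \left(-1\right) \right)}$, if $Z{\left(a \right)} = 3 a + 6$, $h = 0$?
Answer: $2520$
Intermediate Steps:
$Z{\left(a \right)} = 6 + 3 a$
$U{\left(D \right)} = -21$ ($U{\left(D \right)} = \left(-3\right) 7 = -21$)
$Z{\left(3 \right)} \left(-8\right) U{\left(4 + h \left(-1\right) \right)} = \left(6 + 3 \cdot 3\right) \left(-8\right) \left(-21\right) = \left(6 + 9\right) \left(-8\right) \left(-21\right) = 15 \left(-8\right) \left(-21\right) = \left(-120\right) \left(-21\right) = 2520$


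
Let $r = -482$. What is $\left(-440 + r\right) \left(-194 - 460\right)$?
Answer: $602988$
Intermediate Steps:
$\left(-440 + r\right) \left(-194 - 460\right) = \left(-440 - 482\right) \left(-194 - 460\right) = \left(-922\right) \left(-654\right) = 602988$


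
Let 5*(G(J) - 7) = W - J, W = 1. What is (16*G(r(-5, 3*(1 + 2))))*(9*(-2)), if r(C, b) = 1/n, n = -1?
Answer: -10656/5 ≈ -2131.2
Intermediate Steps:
r(C, b) = -1 (r(C, b) = 1/(-1) = -1)
G(J) = 36/5 - J/5 (G(J) = 7 + (1 - J)/5 = 7 + (⅕ - J/5) = 36/5 - J/5)
(16*G(r(-5, 3*(1 + 2))))*(9*(-2)) = (16*(36/5 - ⅕*(-1)))*(9*(-2)) = (16*(36/5 + ⅕))*(-18) = (16*(37/5))*(-18) = (592/5)*(-18) = -10656/5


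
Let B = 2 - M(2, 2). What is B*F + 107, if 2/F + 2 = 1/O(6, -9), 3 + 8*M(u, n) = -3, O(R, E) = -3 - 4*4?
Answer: 8137/78 ≈ 104.32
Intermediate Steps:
O(R, E) = -19 (O(R, E) = -3 - 16 = -19)
M(u, n) = -3/4 (M(u, n) = -3/8 + (1/8)*(-3) = -3/8 - 3/8 = -3/4)
B = 11/4 (B = 2 - 1*(-3/4) = 2 + 3/4 = 11/4 ≈ 2.7500)
F = -38/39 (F = 2/(-2 + 1/(-19)) = 2/(-2 - 1/19) = 2/(-39/19) = 2*(-19/39) = -38/39 ≈ -0.97436)
B*F + 107 = (11/4)*(-38/39) + 107 = -209/78 + 107 = 8137/78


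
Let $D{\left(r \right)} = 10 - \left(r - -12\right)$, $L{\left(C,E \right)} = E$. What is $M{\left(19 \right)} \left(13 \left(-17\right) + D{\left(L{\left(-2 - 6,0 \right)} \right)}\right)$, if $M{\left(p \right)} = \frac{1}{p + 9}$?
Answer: $- \frac{223}{28} \approx -7.9643$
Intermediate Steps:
$D{\left(r \right)} = -2 - r$ ($D{\left(r \right)} = 10 - \left(r + 12\right) = 10 - \left(12 + r\right) = -2 - r$)
$M{\left(p \right)} = \frac{1}{9 + p}$
$M{\left(19 \right)} \left(13 \left(-17\right) + D{\left(L{\left(-2 - 6,0 \right)} \right)}\right) = \frac{13 \left(-17\right) - 2}{9 + 19} = \frac{-221 + \left(-2 + 0\right)}{28} = \frac{-221 - 2}{28} = \frac{1}{28} \left(-223\right) = - \frac{223}{28}$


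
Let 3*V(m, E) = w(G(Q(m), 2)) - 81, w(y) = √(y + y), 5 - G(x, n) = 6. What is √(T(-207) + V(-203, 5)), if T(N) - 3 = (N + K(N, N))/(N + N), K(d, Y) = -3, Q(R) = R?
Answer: √(-111849 + 1587*I*√2)/69 ≈ 0.048627 + 4.8472*I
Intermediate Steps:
G(x, n) = -1 (G(x, n) = 5 - 1*6 = 5 - 6 = -1)
w(y) = √2*√y (w(y) = √(2*y) = √2*√y)
V(m, E) = -27 + I*√2/3 (V(m, E) = (√2*√(-1) - 81)/3 = (√2*I - 81)/3 = (I*√2 - 81)/3 = (-81 + I*√2)/3 = -27 + I*√2/3)
T(N) = 3 + (-3 + N)/(2*N) (T(N) = 3 + (N - 3)/(N + N) = 3 + (-3 + N)/((2*N)) = 3 + (-3 + N)*(1/(2*N)) = 3 + (-3 + N)/(2*N))
√(T(-207) + V(-203, 5)) = √((½)*(-3 + 7*(-207))/(-207) + (-27 + I*√2/3)) = √((½)*(-1/207)*(-3 - 1449) + (-27 + I*√2/3)) = √((½)*(-1/207)*(-1452) + (-27 + I*√2/3)) = √(242/69 + (-27 + I*√2/3)) = √(-1621/69 + I*√2/3)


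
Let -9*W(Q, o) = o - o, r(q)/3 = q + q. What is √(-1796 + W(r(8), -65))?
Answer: 2*I*√449 ≈ 42.379*I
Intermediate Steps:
r(q) = 6*q (r(q) = 3*(q + q) = 3*(2*q) = 6*q)
W(Q, o) = 0 (W(Q, o) = -(o - o)/9 = -⅑*0 = 0)
√(-1796 + W(r(8), -65)) = √(-1796 + 0) = √(-1796) = 2*I*√449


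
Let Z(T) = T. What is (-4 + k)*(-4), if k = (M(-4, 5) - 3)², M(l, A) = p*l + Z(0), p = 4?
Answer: -1428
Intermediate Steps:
M(l, A) = 4*l (M(l, A) = 4*l + 0 = 4*l)
k = 361 (k = (4*(-4) - 3)² = (-16 - 3)² = (-19)² = 361)
(-4 + k)*(-4) = (-4 + 361)*(-4) = 357*(-4) = -1428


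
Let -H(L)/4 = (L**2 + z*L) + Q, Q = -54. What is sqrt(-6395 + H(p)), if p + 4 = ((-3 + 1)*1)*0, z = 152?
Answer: I*sqrt(3811) ≈ 61.733*I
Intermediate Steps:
p = -4 (p = -4 + ((-3 + 1)*1)*0 = -4 - 2*1*0 = -4 - 2*0 = -4 + 0 = -4)
H(L) = 216 - 608*L - 4*L**2 (H(L) = -4*((L**2 + 152*L) - 54) = -4*(-54 + L**2 + 152*L) = 216 - 608*L - 4*L**2)
sqrt(-6395 + H(p)) = sqrt(-6395 + (216 - 608*(-4) - 4*(-4)**2)) = sqrt(-6395 + (216 + 2432 - 4*16)) = sqrt(-6395 + (216 + 2432 - 64)) = sqrt(-6395 + 2584) = sqrt(-3811) = I*sqrt(3811)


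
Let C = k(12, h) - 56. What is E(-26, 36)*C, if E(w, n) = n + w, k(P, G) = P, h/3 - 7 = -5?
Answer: -440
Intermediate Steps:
h = 6 (h = 21 + 3*(-5) = 21 - 15 = 6)
C = -44 (C = 12 - 56 = -44)
E(-26, 36)*C = (36 - 26)*(-44) = 10*(-44) = -440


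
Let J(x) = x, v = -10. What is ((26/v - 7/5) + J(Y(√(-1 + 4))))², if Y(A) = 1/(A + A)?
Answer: (-24 + √3)²/36 ≈ 13.774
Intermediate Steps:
Y(A) = 1/(2*A)
((26/v - 7/5) + J(Y(√(-1 + 4))))² = ((26/(-10) - 7/5) + 1/(2*(√(-1 + 4))))² = ((26*(-⅒) - 7*⅕) + 1/(2*(√3)))² = ((-13/5 - 7/5) + (√3/3)/2)² = (-4 + √3/6)²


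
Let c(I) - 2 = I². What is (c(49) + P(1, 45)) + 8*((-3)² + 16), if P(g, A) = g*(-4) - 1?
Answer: 2598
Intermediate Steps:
c(I) = 2 + I²
P(g, A) = -1 - 4*g (P(g, A) = -4*g - 1 = -1 - 4*g)
(c(49) + P(1, 45)) + 8*((-3)² + 16) = ((2 + 49²) + (-1 - 4*1)) + 8*((-3)² + 16) = ((2 + 2401) + (-1 - 4)) + 8*(9 + 16) = (2403 - 5) + 8*25 = 2398 + 200 = 2598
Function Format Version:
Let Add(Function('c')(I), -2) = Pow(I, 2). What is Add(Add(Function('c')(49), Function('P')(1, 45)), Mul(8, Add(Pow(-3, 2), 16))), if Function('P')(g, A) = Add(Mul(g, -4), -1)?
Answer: 2598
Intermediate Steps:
Function('c')(I) = Add(2, Pow(I, 2))
Function('P')(g, A) = Add(-1, Mul(-4, g)) (Function('P')(g, A) = Add(Mul(-4, g), -1) = Add(-1, Mul(-4, g)))
Add(Add(Function('c')(49), Function('P')(1, 45)), Mul(8, Add(Pow(-3, 2), 16))) = Add(Add(Add(2, Pow(49, 2)), Add(-1, Mul(-4, 1))), Mul(8, Add(Pow(-3, 2), 16))) = Add(Add(Add(2, 2401), Add(-1, -4)), Mul(8, Add(9, 16))) = Add(Add(2403, -5), Mul(8, 25)) = Add(2398, 200) = 2598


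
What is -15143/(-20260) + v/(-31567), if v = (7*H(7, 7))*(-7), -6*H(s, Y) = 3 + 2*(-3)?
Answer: 478515451/639547420 ≈ 0.74821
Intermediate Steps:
H(s, Y) = ½ (H(s, Y) = -(3 + 2*(-3))/6 = -(3 - 6)/6 = -⅙*(-3) = ½)
v = -49/2 (v = (7*(½))*(-7) = (7/2)*(-7) = -49/2 ≈ -24.500)
-15143/(-20260) + v/(-31567) = -15143/(-20260) - 49/2/(-31567) = -15143*(-1/20260) - 49/2*(-1/31567) = 15143/20260 + 49/63134 = 478515451/639547420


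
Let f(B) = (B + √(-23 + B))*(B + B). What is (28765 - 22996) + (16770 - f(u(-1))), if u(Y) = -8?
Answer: 22411 + 16*I*√31 ≈ 22411.0 + 89.084*I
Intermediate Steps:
f(B) = 2*B*(B + √(-23 + B)) (f(B) = (B + √(-23 + B))*(2*B) = 2*B*(B + √(-23 + B)))
(28765 - 22996) + (16770 - f(u(-1))) = (28765 - 22996) + (16770 - 2*(-8)*(-8 + √(-23 - 8))) = 5769 + (16770 - 2*(-8)*(-8 + √(-31))) = 5769 + (16770 - 2*(-8)*(-8 + I*√31)) = 5769 + (16770 - (128 - 16*I*√31)) = 5769 + (16770 + (-128 + 16*I*√31)) = 5769 + (16642 + 16*I*√31) = 22411 + 16*I*√31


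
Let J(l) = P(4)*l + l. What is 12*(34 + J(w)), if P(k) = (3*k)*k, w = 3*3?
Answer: 5700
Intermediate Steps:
w = 9
P(k) = 3*k²
J(l) = 49*l (J(l) = (3*4²)*l + l = (3*16)*l + l = 48*l + l = 49*l)
12*(34 + J(w)) = 12*(34 + 49*9) = 12*(34 + 441) = 12*475 = 5700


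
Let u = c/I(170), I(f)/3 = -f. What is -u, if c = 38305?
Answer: 7661/102 ≈ 75.108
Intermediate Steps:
I(f) = -3*f (I(f) = 3*(-f) = -3*f)
u = -7661/102 (u = 38305/((-3*170)) = 38305/(-510) = 38305*(-1/510) = -7661/102 ≈ -75.108)
-u = -1*(-7661/102) = 7661/102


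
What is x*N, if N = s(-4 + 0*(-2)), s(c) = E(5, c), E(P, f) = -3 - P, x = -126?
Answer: 1008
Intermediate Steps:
s(c) = -8 (s(c) = -3 - 1*5 = -3 - 5 = -8)
N = -8
x*N = -126*(-8) = 1008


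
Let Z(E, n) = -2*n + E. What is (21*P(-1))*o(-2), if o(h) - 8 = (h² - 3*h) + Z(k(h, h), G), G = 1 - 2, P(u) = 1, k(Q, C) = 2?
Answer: 462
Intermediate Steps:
G = -1
Z(E, n) = E - 2*n
o(h) = 12 + h² - 3*h (o(h) = 8 + ((h² - 3*h) + (2 - 2*(-1))) = 8 + ((h² - 3*h) + (2 + 2)) = 8 + ((h² - 3*h) + 4) = 8 + (4 + h² - 3*h) = 12 + h² - 3*h)
(21*P(-1))*o(-2) = (21*1)*(12 + (-2)² - 3*(-2)) = 21*(12 + 4 + 6) = 21*22 = 462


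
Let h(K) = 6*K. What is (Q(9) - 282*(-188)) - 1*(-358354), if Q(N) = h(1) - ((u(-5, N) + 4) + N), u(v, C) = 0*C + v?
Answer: 411368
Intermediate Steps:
u(v, C) = v (u(v, C) = 0 + v = v)
Q(N) = 7 - N (Q(N) = 6*1 - ((-5 + 4) + N) = 6 - (-1 + N) = 6 + (1 - N) = 7 - N)
(Q(9) - 282*(-188)) - 1*(-358354) = ((7 - 1*9) - 282*(-188)) - 1*(-358354) = ((7 - 9) + 53016) + 358354 = (-2 + 53016) + 358354 = 53014 + 358354 = 411368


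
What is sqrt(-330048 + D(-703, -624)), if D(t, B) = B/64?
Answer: 11*I*sqrt(10911)/2 ≈ 574.51*I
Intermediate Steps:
D(t, B) = B/64 (D(t, B) = B*(1/64) = B/64)
sqrt(-330048 + D(-703, -624)) = sqrt(-330048 + (1/64)*(-624)) = sqrt(-330048 - 39/4) = sqrt(-1320231/4) = 11*I*sqrt(10911)/2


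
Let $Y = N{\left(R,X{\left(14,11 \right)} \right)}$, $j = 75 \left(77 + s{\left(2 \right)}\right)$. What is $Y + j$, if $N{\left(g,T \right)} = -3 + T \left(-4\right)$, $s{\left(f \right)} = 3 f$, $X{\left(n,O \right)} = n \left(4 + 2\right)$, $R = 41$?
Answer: $5886$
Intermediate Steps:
$X{\left(n,O \right)} = 6 n$ ($X{\left(n,O \right)} = n 6 = 6 n$)
$N{\left(g,T \right)} = -3 - 4 T$
$j = 6225$ ($j = 75 \left(77 + 3 \cdot 2\right) = 75 \left(77 + 6\right) = 75 \cdot 83 = 6225$)
$Y = -339$ ($Y = -3 - 4 \cdot 6 \cdot 14 = -3 - 336 = -339$)
$Y + j = -339 + 6225 = 5886$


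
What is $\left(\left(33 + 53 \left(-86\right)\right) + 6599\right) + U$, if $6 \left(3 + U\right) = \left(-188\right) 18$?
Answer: $1507$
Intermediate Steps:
$U = -567$ ($U = -3 + \frac{\left(-188\right) 18}{6} = -3 + \frac{1}{6} \left(-3384\right) = -3 - 564 = -567$)
$\left(\left(33 + 53 \left(-86\right)\right) + 6599\right) + U = \left(\left(33 + 53 \left(-86\right)\right) + 6599\right) - 567 = \left(\left(33 - 4558\right) + 6599\right) - 567 = \left(-4525 + 6599\right) - 567 = 2074 - 567 = 1507$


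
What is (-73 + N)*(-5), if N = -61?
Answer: 670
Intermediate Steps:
(-73 + N)*(-5) = (-73 - 61)*(-5) = -134*(-5) = 670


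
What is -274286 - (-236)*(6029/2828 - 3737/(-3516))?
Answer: -169987306108/621453 ≈ -2.7353e+5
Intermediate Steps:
-274286 - (-236)*(6029/2828 - 3737/(-3516)) = -274286 - (-236)*(6029*(1/2828) - 3737*(-1/3516)) = -274286 - (-236)*(6029/2828 + 3737/3516) = -274286 - (-236)*3970775/1242906 = -274286 - 1*(-468551450/621453) = -274286 + 468551450/621453 = -169987306108/621453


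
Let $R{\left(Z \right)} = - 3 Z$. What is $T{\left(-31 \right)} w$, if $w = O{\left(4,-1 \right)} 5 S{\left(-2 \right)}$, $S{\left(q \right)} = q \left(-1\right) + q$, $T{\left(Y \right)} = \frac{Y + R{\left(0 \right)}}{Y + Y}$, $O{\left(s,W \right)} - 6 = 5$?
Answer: $0$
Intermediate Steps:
$O{\left(s,W \right)} = 11$ ($O{\left(s,W \right)} = 6 + 5 = 11$)
$T{\left(Y \right)} = \frac{1}{2}$ ($T{\left(Y \right)} = \frac{Y - 0}{Y + Y} = \frac{Y + 0}{2 Y} = Y \frac{1}{2 Y} = \frac{1}{2}$)
$S{\left(q \right)} = 0$ ($S{\left(q \right)} = - q + q = 0$)
$w = 0$ ($w = 11 \cdot 5 \cdot 0 = 55 \cdot 0 = 0$)
$T{\left(-31 \right)} w = \frac{1}{2} \cdot 0 = 0$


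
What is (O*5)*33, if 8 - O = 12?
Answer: -660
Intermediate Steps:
O = -4 (O = 8 - 1*12 = 8 - 12 = -4)
(O*5)*33 = -4*5*33 = -20*33 = -660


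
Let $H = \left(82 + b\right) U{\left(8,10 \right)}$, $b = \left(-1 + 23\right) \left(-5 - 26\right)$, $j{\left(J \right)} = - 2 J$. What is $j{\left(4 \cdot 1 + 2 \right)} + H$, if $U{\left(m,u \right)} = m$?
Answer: $-4812$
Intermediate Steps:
$b = -682$ ($b = 22 \left(-31\right) = -682$)
$H = -4800$ ($H = \left(82 - 682\right) 8 = \left(-600\right) 8 = -4800$)
$j{\left(4 \cdot 1 + 2 \right)} + H = - 2 \left(4 \cdot 1 + 2\right) - 4800 = - 2 \left(4 + 2\right) - 4800 = \left(-2\right) 6 - 4800 = -12 - 4800 = -4812$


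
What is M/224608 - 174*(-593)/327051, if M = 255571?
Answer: 35586751259/24486090336 ≈ 1.4533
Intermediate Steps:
M/224608 - 174*(-593)/327051 = 255571/224608 - 174*(-593)/327051 = 255571*(1/224608) + 103182*(1/327051) = 255571/224608 + 34394/109017 = 35586751259/24486090336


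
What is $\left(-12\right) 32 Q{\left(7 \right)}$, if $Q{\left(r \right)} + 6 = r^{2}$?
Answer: $-16512$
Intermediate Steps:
$Q{\left(r \right)} = -6 + r^{2}$
$\left(-12\right) 32 Q{\left(7 \right)} = \left(-12\right) 32 \left(-6 + 7^{2}\right) = - 384 \left(-6 + 49\right) = \left(-384\right) 43 = -16512$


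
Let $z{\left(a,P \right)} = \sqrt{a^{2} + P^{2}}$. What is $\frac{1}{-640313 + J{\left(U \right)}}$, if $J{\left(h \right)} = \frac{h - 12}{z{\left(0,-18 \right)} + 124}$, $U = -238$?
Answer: $- \frac{71}{45462348} \approx -1.5617 \cdot 10^{-6}$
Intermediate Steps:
$z{\left(a,P \right)} = \sqrt{P^{2} + a^{2}}$
$J{\left(h \right)} = - \frac{6}{71} + \frac{h}{142}$ ($J{\left(h \right)} = \frac{h - 12}{\sqrt{\left(-18\right)^{2} + 0^{2}} + 124} = \frac{-12 + h}{\sqrt{324 + 0} + 124} = \frac{-12 + h}{\sqrt{324} + 124} = \frac{-12 + h}{18 + 124} = \frac{-12 + h}{142} = \left(-12 + h\right) \frac{1}{142} = - \frac{6}{71} + \frac{h}{142}$)
$\frac{1}{-640313 + J{\left(U \right)}} = \frac{1}{-640313 + \left(- \frac{6}{71} + \frac{1}{142} \left(-238\right)\right)} = \frac{1}{-640313 - \frac{125}{71}} = \frac{1}{- \frac{45462348}{71}} = - \frac{71}{45462348}$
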